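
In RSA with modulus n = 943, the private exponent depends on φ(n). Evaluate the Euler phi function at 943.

Factor: 943 = 23 · 41.
φ(943) = (23−1) · (41−1) = 22 · 40 = 880.

880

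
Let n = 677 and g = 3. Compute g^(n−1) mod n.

1

3^1 ≡ 3 (mod 677)
3^2 ≡ 3^2 = 9 ≡ 9 (mod 677)
3^4 ≡ 9^2 = 81 ≡ 81 (mod 677)
3^8 ≡ 81^2 = 6561 ≡ 468 (mod 677)
3^16 ≡ 468^2 = 219024 ≡ 353 (mod 677)
3^32 ≡ 353^2 = 124609 ≡ 41 (mod 677)
3^64 ≡ 41^2 = 1681 ≡ 327 (mod 677)
3^128 ≡ 327^2 = 106929 ≡ 640 (mod 677)
3^256 ≡ 640^2 = 409600 ≡ 15 (mod 677)
3^512 ≡ 15^2 = 225 ≡ 225 (mod 677)
676 = 512 + 128 + 32 + 4 in binary powers of 2.
So 3^676 ≡ 225 · 640 · 41 · 81 ≡ 1 (mod 677).
Since the result is 1, base 3 gives no evidence that 677 is composite.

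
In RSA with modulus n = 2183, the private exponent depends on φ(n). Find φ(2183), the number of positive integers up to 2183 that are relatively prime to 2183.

Factor: 2183 = 37 · 59.
φ(2183) = (37−1) · (59−1) = 36 · 58 = 2088.

2088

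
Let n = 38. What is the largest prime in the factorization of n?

19

38 = 2 · 19
19 is prime.
So 38 = 2 · 19; the largest prime factor is 19.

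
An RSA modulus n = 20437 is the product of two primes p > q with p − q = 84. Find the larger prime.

191

Since p = q + 84, we have 20437 = q(q + 84), so q² + 84q − 20437 = 0.
Discriminant: 84² + 4·20437 = 7056 + 81748 = 88804; √88804 = 298.
q = (−84 + 298)/2 = 107, and p = q + 84 = 191.
Check: 107 · 191 = 20437.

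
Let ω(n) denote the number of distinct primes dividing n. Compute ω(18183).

18183 = 3 · 6061
6061 = 11 · 551
551 = 19 · 29
18183 = 3 · 11 · 19 · 29, which has 4 distinct prime factors.

4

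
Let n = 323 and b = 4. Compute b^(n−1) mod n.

101

4^1 ≡ 4 (mod 323)
4^2 ≡ 4^2 = 16 ≡ 16 (mod 323)
4^4 ≡ 16^2 = 256 ≡ 256 (mod 323)
4^8 ≡ 256^2 = 65536 ≡ 290 (mod 323)
4^16 ≡ 290^2 = 84100 ≡ 120 (mod 323)
4^32 ≡ 120^2 = 14400 ≡ 188 (mod 323)
4^64 ≡ 188^2 = 35344 ≡ 137 (mod 323)
4^128 ≡ 137^2 = 18769 ≡ 35 (mod 323)
4^256 ≡ 35^2 = 1225 ≡ 256 (mod 323)
322 = 256 + 64 + 2 in binary powers of 2.
So 4^322 ≡ 256 · 137 · 16 ≡ 101 (mod 323).
Since 101 ≠ 1, base 4 is a Fermat witness: 323 is composite.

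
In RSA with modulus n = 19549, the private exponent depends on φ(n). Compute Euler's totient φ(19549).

19264

Factor: 19549 = 113 · 173.
φ(19549) = (113−1) · (173−1) = 112 · 172 = 19264.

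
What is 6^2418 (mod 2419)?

1673

6^1 ≡ 6 (mod 2419)
6^2 ≡ 6^2 = 36 ≡ 36 (mod 2419)
6^4 ≡ 36^2 = 1296 ≡ 1296 (mod 2419)
6^8 ≡ 1296^2 = 1679616 ≡ 830 (mod 2419)
6^16 ≡ 830^2 = 688900 ≡ 1904 (mod 2419)
6^32 ≡ 1904^2 = 3625216 ≡ 1554 (mod 2419)
6^64 ≡ 1554^2 = 2414916 ≡ 754 (mod 2419)
6^128 ≡ 754^2 = 568516 ≡ 51 (mod 2419)
6^256 ≡ 51^2 = 2601 ≡ 182 (mod 2419)
6^512 ≡ 182^2 = 33124 ≡ 1677 (mod 2419)
6^1024 ≡ 1677^2 = 2812329 ≡ 1451 (mod 2419)
6^2048 ≡ 1451^2 = 2105401 ≡ 871 (mod 2419)
2418 = 2048 + 256 + 64 + 32 + 16 + 2 in binary powers of 2.
So 6^2418 ≡ 871 · 182 · 754 · 1554 · 1904 · 36 ≡ 1673 (mod 2419).
Since 1673 ≠ 1, base 6 is a Fermat witness: 2419 is composite.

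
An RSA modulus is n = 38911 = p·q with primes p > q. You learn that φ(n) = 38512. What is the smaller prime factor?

φ(n) = (p−1)(q−1) = n − (p+q) + 1, so p + q = 38911 − 38512 + 1 = 400.
p and q are the roots of t² − 400t + 38911 = 0.
Discriminant: 400² − 4·38911 = 160000 − 155644 = 4356; √4356 = 66.
q = (400 − 66)/2 = 167, p = (400 + 66)/2 = 233.
Check: 167 · 233 = 38911.

167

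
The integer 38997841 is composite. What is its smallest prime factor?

38997841 is odd.
Digit sum 49, not divisible by 3.
Ends in 1: not divisible by 5.
7: 38997841 = 7·5571120 + 1
11: 38997841 = 11·3545258 + 3
13: 38997841 = 13·2999833 + 12
17: 38997841 = 17·2293990 + 11
19: 38997841 = 19·2052517 + 18
23: 38997841 = 23·1695558 + 7
29: 38997841 = 29·1344753 + 4
31: 38997841 = 31·1257994 + 27
37: 38997841 = 37·1053995 + 26
41: 38997841 = 41·951166 + 35
43: 38997841 = 43·906926 + 23
47: 38997841 = 47·829741 + 14
53: 38997841 = 53·735808 + 17
59: 38997841 = 59·660980 + 21
61: 38997841 = 61·639308 + 53
67: 38997841 = 67·582057 + 22
71: 38997841 = 71·549265 + 26
73: 38997841 = 73·534217

73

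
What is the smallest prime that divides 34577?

71

34577 is odd.
Digit sum 26, not divisible by 3.
Ends in 7: not divisible by 5.
7: 34577 = 7·4939 + 4
11: 34577 = 11·3143 + 4
13: 34577 = 13·2659 + 10
17: 34577 = 17·2033 + 16
19: 34577 = 19·1819 + 16
23: 34577 = 23·1503 + 8
29: 34577 = 29·1192 + 9
31: 34577 = 31·1115 + 12
37: 34577 = 37·934 + 19
41: 34577 = 41·843 + 14
43: 34577 = 43·804 + 5
47: 34577 = 47·735 + 32
53: 34577 = 53·652 + 21
59: 34577 = 59·586 + 3
61: 34577 = 61·566 + 51
67: 34577 = 67·516 + 5
71: 34577 = 71·487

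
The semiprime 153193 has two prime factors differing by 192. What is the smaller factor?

Since p = q + 192, we have 153193 = q(q + 192), so q² + 192q − 153193 = 0.
Discriminant: 192² + 4·153193 = 36864 + 612772 = 649636; √649636 = 806.
q = (−192 + 806)/2 = 307, and p = q + 192 = 499.
Check: 307 · 499 = 153193.

307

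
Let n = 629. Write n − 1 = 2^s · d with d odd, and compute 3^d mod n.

629 − 1 = 628 = 2^2 · 157, so d = 157.
3^1 ≡ 3 (mod 629)
3^2 ≡ 3^2 = 9 ≡ 9 (mod 629)
3^4 ≡ 9^2 = 81 ≡ 81 (mod 629)
3^8 ≡ 81^2 = 6561 ≡ 271 (mod 629)
3^16 ≡ 271^2 = 73441 ≡ 477 (mod 629)
3^32 ≡ 477^2 = 227529 ≡ 460 (mod 629)
3^64 ≡ 460^2 = 211600 ≡ 256 (mod 629)
3^128 ≡ 256^2 = 65536 ≡ 120 (mod 629)
157 = 128 + 16 + 8 + 4 + 1 in binary powers of 2.
So 3^157 ≡ 120 · 477 · 271 · 81 · 3 ≡ 437 (mod 629).
Squaring chain: 437 → 382; never reaches −1, so base 3 is a Miller–Rabin witness that 629 is composite.

437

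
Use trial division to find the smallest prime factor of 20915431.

20915431 is odd.
Digit sum 25, not divisible by 3.
Ends in 1: not divisible by 5.
7: 20915431 = 7·2987918 + 5
11: 20915431 = 11·1901402 + 9
13: 20915431 = 13·1608879 + 4
17: 20915431 = 17·1230319 + 8
19: 20915431 = 19·1100812 + 3
23: 20915431 = 23·909366 + 13
29: 20915431 = 29·721221 + 22
31: 20915431 = 31·674691 + 10
37: 20915431 = 37·565281 + 34
41: 20915431 = 41·510132 + 19
43: 20915431 = 43·486405 + 16
47: 20915431 = 47·445009 + 8
53: 20915431 = 53·394630 + 41
59: 20915431 = 59·354498 + 49
61: 20915431 = 61·342875 + 56
67: 20915431 = 67·312170 + 41
71: 20915431 = 71·294583 + 38
73: 20915431 = 73·286512 + 55
79: 20915431 = 79·264752 + 23
83: 20915431 = 83·251993 + 12
89: 20915431 = 89·235004 + 75
97: 20915431 = 97·215623

97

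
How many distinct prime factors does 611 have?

611 = 13 · 47
611 = 13 · 47, which has 2 distinct prime factors.

2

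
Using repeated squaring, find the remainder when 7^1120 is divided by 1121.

7^1 ≡ 7 (mod 1121)
7^2 ≡ 7^2 = 49 ≡ 49 (mod 1121)
7^4 ≡ 49^2 = 2401 ≡ 159 (mod 1121)
7^8 ≡ 159^2 = 25281 ≡ 619 (mod 1121)
7^16 ≡ 619^2 = 383161 ≡ 900 (mod 1121)
7^32 ≡ 900^2 = 810000 ≡ 638 (mod 1121)
7^64 ≡ 638^2 = 407044 ≡ 121 (mod 1121)
7^128 ≡ 121^2 = 14641 ≡ 68 (mod 1121)
7^256 ≡ 68^2 = 4624 ≡ 140 (mod 1121)
7^512 ≡ 140^2 = 19600 ≡ 543 (mod 1121)
7^1024 ≡ 543^2 = 294849 ≡ 26 (mod 1121)
1120 = 1024 + 64 + 32 in binary powers of 2.
So 7^1120 ≡ 26 · 121 · 638 ≡ 558 (mod 1121).
Since 558 ≠ 1, base 7 is a Fermat witness: 1121 is composite.

558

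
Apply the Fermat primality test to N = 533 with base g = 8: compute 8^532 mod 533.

8^1 ≡ 8 (mod 533)
8^2 ≡ 8^2 = 64 ≡ 64 (mod 533)
8^4 ≡ 64^2 = 4096 ≡ 365 (mod 533)
8^8 ≡ 365^2 = 133225 ≡ 508 (mod 533)
8^16 ≡ 508^2 = 258064 ≡ 92 (mod 533)
8^32 ≡ 92^2 = 8464 ≡ 469 (mod 533)
8^64 ≡ 469^2 = 219961 ≡ 365 (mod 533)
8^128 ≡ 365^2 = 133225 ≡ 508 (mod 533)
8^256 ≡ 508^2 = 258064 ≡ 92 (mod 533)
8^512 ≡ 92^2 = 8464 ≡ 469 (mod 533)
532 = 512 + 16 + 4 in binary powers of 2.
So 8^532 ≡ 469 · 92 · 365 ≡ 469 (mod 533).
Since 469 ≠ 1, base 8 is a Fermat witness: 533 is composite.

469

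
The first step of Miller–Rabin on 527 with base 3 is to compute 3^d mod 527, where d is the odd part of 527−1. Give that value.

11

527 − 1 = 526 = 2^1 · 263, so d = 263.
3^1 ≡ 3 (mod 527)
3^2 ≡ 3^2 = 9 ≡ 9 (mod 527)
3^4 ≡ 9^2 = 81 ≡ 81 (mod 527)
3^8 ≡ 81^2 = 6561 ≡ 237 (mod 527)
3^16 ≡ 237^2 = 56169 ≡ 307 (mod 527)
3^32 ≡ 307^2 = 94249 ≡ 443 (mod 527)
3^64 ≡ 443^2 = 196249 ≡ 205 (mod 527)
3^128 ≡ 205^2 = 42025 ≡ 392 (mod 527)
3^256 ≡ 392^2 = 153664 ≡ 307 (mod 527)
263 = 256 + 4 + 2 + 1 in binary powers of 2.
So 3^263 ≡ 307 · 81 · 9 · 3 ≡ 11 (mod 527).
Squaring chain: 11; never reaches −1, so base 3 is a Miller–Rabin witness that 527 is composite.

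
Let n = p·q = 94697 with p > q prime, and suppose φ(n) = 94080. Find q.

281

φ(n) = (p−1)(q−1) = n − (p+q) + 1, so p + q = 94697 − 94080 + 1 = 618.
p and q are the roots of t² − 618t + 94697 = 0.
Discriminant: 618² − 4·94697 = 381924 − 378788 = 3136; √3136 = 56.
q = (618 − 56)/2 = 281, p = (618 + 56)/2 = 337.
Check: 281 · 337 = 94697.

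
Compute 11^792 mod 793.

1

11^1 ≡ 11 (mod 793)
11^2 ≡ 11^2 = 121 ≡ 121 (mod 793)
11^4 ≡ 121^2 = 14641 ≡ 367 (mod 793)
11^8 ≡ 367^2 = 134689 ≡ 672 (mod 793)
11^16 ≡ 672^2 = 451584 ≡ 367 (mod 793)
11^32 ≡ 367^2 = 134689 ≡ 672 (mod 793)
11^64 ≡ 672^2 = 451584 ≡ 367 (mod 793)
11^128 ≡ 367^2 = 134689 ≡ 672 (mod 793)
11^256 ≡ 672^2 = 451584 ≡ 367 (mod 793)
11^512 ≡ 367^2 = 134689 ≡ 672 (mod 793)
792 = 512 + 256 + 16 + 8 in binary powers of 2.
So 11^792 ≡ 672 · 367 · 367 · 672 ≡ 1 (mod 793).
Since the result is 1, base 11 gives no evidence that 793 is composite.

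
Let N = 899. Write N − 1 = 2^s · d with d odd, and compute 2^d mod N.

698

899 − 1 = 898 = 2^1 · 449, so d = 449.
2^1 ≡ 2 (mod 899)
2^2 ≡ 2^2 = 4 ≡ 4 (mod 899)
2^4 ≡ 4^2 = 16 ≡ 16 (mod 899)
2^8 ≡ 16^2 = 256 ≡ 256 (mod 899)
2^16 ≡ 256^2 = 65536 ≡ 808 (mod 899)
2^32 ≡ 808^2 = 652864 ≡ 190 (mod 899)
2^64 ≡ 190^2 = 36100 ≡ 140 (mod 899)
2^128 ≡ 140^2 = 19600 ≡ 721 (mod 899)
2^256 ≡ 721^2 = 519841 ≡ 219 (mod 899)
449 = 256 + 128 + 64 + 1 in binary powers of 2.
So 2^449 ≡ 219 · 721 · 140 · 2 ≡ 698 (mod 899).
Squaring chain: 698; never reaches −1, so base 2 is a Miller–Rabin witness that 899 is composite.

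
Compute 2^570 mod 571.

1

2^1 ≡ 2 (mod 571)
2^2 ≡ 2^2 = 4 ≡ 4 (mod 571)
2^4 ≡ 4^2 = 16 ≡ 16 (mod 571)
2^8 ≡ 16^2 = 256 ≡ 256 (mod 571)
2^16 ≡ 256^2 = 65536 ≡ 442 (mod 571)
2^32 ≡ 442^2 = 195364 ≡ 82 (mod 571)
2^64 ≡ 82^2 = 6724 ≡ 443 (mod 571)
2^128 ≡ 443^2 = 196249 ≡ 396 (mod 571)
2^256 ≡ 396^2 = 156816 ≡ 362 (mod 571)
2^512 ≡ 362^2 = 131044 ≡ 285 (mod 571)
570 = 512 + 32 + 16 + 8 + 2 in binary powers of 2.
So 2^570 ≡ 285 · 82 · 442 · 256 · 4 ≡ 1 (mod 571).
Since the result is 1, base 2 gives no evidence that 571 is composite.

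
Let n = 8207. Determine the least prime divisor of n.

8207 is odd.
Digit sum 17, not divisible by 3.
Ends in 7: not divisible by 5.
7: 8207 = 7·1172 + 3
11: 8207 = 11·746 + 1
13: 8207 = 13·631 + 4
17: 8207 = 17·482 + 13
19: 8207 = 19·431 + 18
23: 8207 = 23·356 + 19
29: 8207 = 29·283

29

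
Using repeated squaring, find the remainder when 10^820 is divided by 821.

10^1 ≡ 10 (mod 821)
10^2 ≡ 10^2 = 100 ≡ 100 (mod 821)
10^4 ≡ 100^2 = 10000 ≡ 148 (mod 821)
10^8 ≡ 148^2 = 21904 ≡ 558 (mod 821)
10^16 ≡ 558^2 = 311364 ≡ 205 (mod 821)
10^32 ≡ 205^2 = 42025 ≡ 154 (mod 821)
10^64 ≡ 154^2 = 23716 ≡ 728 (mod 821)
10^128 ≡ 728^2 = 529984 ≡ 439 (mod 821)
10^256 ≡ 439^2 = 192721 ≡ 607 (mod 821)
10^512 ≡ 607^2 = 368449 ≡ 641 (mod 821)
820 = 512 + 256 + 32 + 16 + 4 in binary powers of 2.
So 10^820 ≡ 641 · 607 · 154 · 205 · 148 ≡ 1 (mod 821).
Since the result is 1, base 10 gives no evidence that 821 is composite.

1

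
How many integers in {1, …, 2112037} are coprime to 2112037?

Factor: 2112037 = 71 · 151 · 197.
φ(2112037) = (71−1) · (151−1) · (197−1) = 70 · 150 · 196 = 2058000.

2058000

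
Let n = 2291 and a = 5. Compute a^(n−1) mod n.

111

5^1 ≡ 5 (mod 2291)
5^2 ≡ 5^2 = 25 ≡ 25 (mod 2291)
5^4 ≡ 25^2 = 625 ≡ 625 (mod 2291)
5^8 ≡ 625^2 = 390625 ≡ 1155 (mod 2291)
5^16 ≡ 1155^2 = 1334025 ≡ 663 (mod 2291)
5^32 ≡ 663^2 = 439569 ≡ 1988 (mod 2291)
5^64 ≡ 1988^2 = 3952144 ≡ 169 (mod 2291)
5^128 ≡ 169^2 = 28561 ≡ 1069 (mod 2291)
5^256 ≡ 1069^2 = 1142761 ≡ 1843 (mod 2291)
5^512 ≡ 1843^2 = 3396649 ≡ 1387 (mod 2291)
5^1024 ≡ 1387^2 = 1923769 ≡ 1620 (mod 2291)
5^2048 ≡ 1620^2 = 2624400 ≡ 1205 (mod 2291)
2290 = 2048 + 128 + 64 + 32 + 16 + 2 in binary powers of 2.
So 5^2290 ≡ 1205 · 1069 · 169 · 1988 · 663 · 25 ≡ 111 (mod 2291).
Since 111 ≠ 1, base 5 is a Fermat witness: 2291 is composite.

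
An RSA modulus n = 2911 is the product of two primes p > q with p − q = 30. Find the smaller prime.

Since p = q + 30, we have 2911 = q(q + 30), so q² + 30q − 2911 = 0.
Discriminant: 30² + 4·2911 = 900 + 11644 = 12544; √12544 = 112.
q = (−30 + 112)/2 = 41, and p = q + 30 = 71.
Check: 41 · 71 = 2911.

41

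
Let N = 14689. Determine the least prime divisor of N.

37

14689 is odd.
Digit sum 28, not divisible by 3.
Ends in 9: not divisible by 5.
7: 14689 = 7·2098 + 3
11: 14689 = 11·1335 + 4
13: 14689 = 13·1129 + 12
17: 14689 = 17·864 + 1
19: 14689 = 19·773 + 2
23: 14689 = 23·638 + 15
29: 14689 = 29·506 + 15
31: 14689 = 31·473 + 26
37: 14689 = 37·397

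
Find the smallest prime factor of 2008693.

2008693 is odd.
Digit sum 28, not divisible by 3.
Ends in 3: not divisible by 5.
7: 2008693 = 7·286956 + 1
11: 2008693 = 11·182608 + 5
13: 2008693 = 13·154514 + 11
17: 2008693 = 17·118158 + 7
19: 2008693 = 19·105720 + 13
23: 2008693 = 23·87334 + 11
29: 2008693 = 29·69265 + 8
31: 2008693 = 31·64796 + 17
37: 2008693 = 37·54289

37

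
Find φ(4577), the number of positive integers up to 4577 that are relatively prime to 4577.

Factor: 4577 = 23 · 199.
φ(4577) = (23−1) · (199−1) = 22 · 198 = 4356.

4356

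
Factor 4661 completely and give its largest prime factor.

79

4661 = 59 · 79
79 is prime.
So 4661 = 59 · 79; the largest prime factor is 79.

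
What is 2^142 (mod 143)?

2^1 ≡ 2 (mod 143)
2^2 ≡ 2^2 = 4 ≡ 4 (mod 143)
2^4 ≡ 4^2 = 16 ≡ 16 (mod 143)
2^8 ≡ 16^2 = 256 ≡ 113 (mod 143)
2^16 ≡ 113^2 = 12769 ≡ 42 (mod 143)
2^32 ≡ 42^2 = 1764 ≡ 48 (mod 143)
2^64 ≡ 48^2 = 2304 ≡ 16 (mod 143)
2^128 ≡ 16^2 = 256 ≡ 113 (mod 143)
142 = 128 + 8 + 4 + 2 in binary powers of 2.
So 2^142 ≡ 113 · 113 · 16 · 4 ≡ 114 (mod 143).
Since 114 ≠ 1, base 2 is a Fermat witness: 143 is composite.

114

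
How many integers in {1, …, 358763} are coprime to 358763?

Factor: 358763 = 31 · 71 · 163.
φ(358763) = (31−1) · (71−1) · (163−1) = 30 · 70 · 162 = 340200.

340200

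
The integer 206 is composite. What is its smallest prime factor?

206 is even: 2 divides it.

2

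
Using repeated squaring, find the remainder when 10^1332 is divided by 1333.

10^1 ≡ 10 (mod 1333)
10^2 ≡ 10^2 = 100 ≡ 100 (mod 1333)
10^4 ≡ 100^2 = 10000 ≡ 669 (mod 1333)
10^8 ≡ 669^2 = 447561 ≡ 1006 (mod 1333)
10^16 ≡ 1006^2 = 1012036 ≡ 289 (mod 1333)
10^32 ≡ 289^2 = 83521 ≡ 875 (mod 1333)
10^64 ≡ 875^2 = 765625 ≡ 483 (mod 1333)
10^128 ≡ 483^2 = 233289 ≡ 14 (mod 1333)
10^256 ≡ 14^2 = 196 ≡ 196 (mod 1333)
10^512 ≡ 196^2 = 38416 ≡ 1092 (mod 1333)
10^1024 ≡ 1092^2 = 1192464 ≡ 762 (mod 1333)
1332 = 1024 + 256 + 32 + 16 + 4 in binary powers of 2.
So 10^1332 ≡ 762 · 196 · 875 · 289 · 669 ≡ 686 (mod 1333).
Since 686 ≠ 1, base 10 is a Fermat witness: 1333 is composite.

686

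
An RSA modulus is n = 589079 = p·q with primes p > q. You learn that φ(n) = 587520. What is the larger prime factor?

φ(n) = (p−1)(q−1) = n − (p+q) + 1, so p + q = 589079 − 587520 + 1 = 1560.
p and q are the roots of t² − 1560t + 589079 = 0.
Discriminant: 1560² − 4·589079 = 2433600 − 2356316 = 77284; √77284 = 278.
q = (1560 − 278)/2 = 641, p = (1560 + 278)/2 = 919.
Check: 641 · 919 = 589079.

919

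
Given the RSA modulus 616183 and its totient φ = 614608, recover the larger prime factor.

857

φ(n) = (p−1)(q−1) = n − (p+q) + 1, so p + q = 616183 − 614608 + 1 = 1576.
p and q are the roots of t² − 1576t + 616183 = 0.
Discriminant: 1576² − 4·616183 = 2483776 − 2464732 = 19044; √19044 = 138.
q = (1576 − 138)/2 = 719, p = (1576 + 138)/2 = 857.
Check: 719 · 857 = 616183.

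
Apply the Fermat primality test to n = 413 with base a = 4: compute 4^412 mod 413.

4^1 ≡ 4 (mod 413)
4^2 ≡ 4^2 = 16 ≡ 16 (mod 413)
4^4 ≡ 16^2 = 256 ≡ 256 (mod 413)
4^8 ≡ 256^2 = 65536 ≡ 282 (mod 413)
4^16 ≡ 282^2 = 79524 ≡ 228 (mod 413)
4^32 ≡ 228^2 = 51984 ≡ 359 (mod 413)
4^64 ≡ 359^2 = 128881 ≡ 25 (mod 413)
4^128 ≡ 25^2 = 625 ≡ 212 (mod 413)
4^256 ≡ 212^2 = 44944 ≡ 340 (mod 413)
412 = 256 + 128 + 16 + 8 + 4 in binary powers of 2.
So 4^412 ≡ 340 · 212 · 228 · 282 · 256 ≡ 25 (mod 413).
Since 25 ≠ 1, base 4 is a Fermat witness: 413 is composite.

25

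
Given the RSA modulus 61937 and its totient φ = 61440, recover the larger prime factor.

φ(n) = (p−1)(q−1) = n − (p+q) + 1, so p + q = 61937 − 61440 + 1 = 498.
p and q are the roots of t² − 498t + 61937 = 0.
Discriminant: 498² − 4·61937 = 248004 − 247748 = 256; √256 = 16.
q = (498 − 16)/2 = 241, p = (498 + 16)/2 = 257.
Check: 241 · 257 = 61937.

257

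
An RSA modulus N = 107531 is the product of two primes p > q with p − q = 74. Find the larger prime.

Since p = q + 74, we have 107531 = q(q + 74), so q² + 74q − 107531 = 0.
Discriminant: 74² + 4·107531 = 5476 + 430124 = 435600; √435600 = 660.
q = (−74 + 660)/2 = 293, and p = q + 74 = 367.
Check: 293 · 367 = 107531.

367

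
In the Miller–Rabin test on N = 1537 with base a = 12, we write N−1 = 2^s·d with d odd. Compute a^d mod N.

1537 − 1 = 1536 = 2^9 · 3, so d = 3.
12^1 ≡ 12 (mod 1537)
12^2 ≡ 12^2 = 144 ≡ 144 (mod 1537)
3 = 2 + 1 in binary powers of 2.
So 12^3 ≡ 144 · 12 ≡ 191 (mod 1537).
Squaring chain: 191 → 1130 → 1190 → 523 → 1480 → 175 → 1422 → 929 → 784; never reaches −1, so base 12 is a Miller–Rabin witness that 1537 is composite.

191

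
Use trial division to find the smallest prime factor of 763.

7

763 is odd.
Digit sum 16, not divisible by 3.
Ends in 3: not divisible by 5.
7: 763 = 7·109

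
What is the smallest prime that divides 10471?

37

10471 is odd.
Digit sum 13, not divisible by 3.
Ends in 1: not divisible by 5.
7: 10471 = 7·1495 + 6
11: 10471 = 11·951 + 10
13: 10471 = 13·805 + 6
17: 10471 = 17·615 + 16
19: 10471 = 19·551 + 2
23: 10471 = 23·455 + 6
29: 10471 = 29·361 + 2
31: 10471 = 31·337 + 24
37: 10471 = 37·283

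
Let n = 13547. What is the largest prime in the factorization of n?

31

13547 = 19 · 713
713 = 23 · 31
31 is prime.
So 13547 = 19 · 23 · 31; the largest prime factor is 31.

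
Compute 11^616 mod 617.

1

11^1 ≡ 11 (mod 617)
11^2 ≡ 11^2 = 121 ≡ 121 (mod 617)
11^4 ≡ 121^2 = 14641 ≡ 450 (mod 617)
11^8 ≡ 450^2 = 202500 ≡ 124 (mod 617)
11^16 ≡ 124^2 = 15376 ≡ 568 (mod 617)
11^32 ≡ 568^2 = 322624 ≡ 550 (mod 617)
11^64 ≡ 550^2 = 302500 ≡ 170 (mod 617)
11^128 ≡ 170^2 = 28900 ≡ 518 (mod 617)
11^256 ≡ 518^2 = 268324 ≡ 546 (mod 617)
11^512 ≡ 546^2 = 298116 ≡ 105 (mod 617)
616 = 512 + 64 + 32 + 8 in binary powers of 2.
So 11^616 ≡ 105 · 170 · 550 · 124 ≡ 1 (mod 617).
Since the result is 1, base 11 gives no evidence that 617 is composite.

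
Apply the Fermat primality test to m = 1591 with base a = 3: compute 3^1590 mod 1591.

3^1 ≡ 3 (mod 1591)
3^2 ≡ 3^2 = 9 ≡ 9 (mod 1591)
3^4 ≡ 9^2 = 81 ≡ 81 (mod 1591)
3^8 ≡ 81^2 = 6561 ≡ 197 (mod 1591)
3^16 ≡ 197^2 = 38809 ≡ 625 (mod 1591)
3^32 ≡ 625^2 = 390625 ≡ 830 (mod 1591)
3^64 ≡ 830^2 = 688900 ≡ 1588 (mod 1591)
3^128 ≡ 1588^2 = 2521744 ≡ 9 (mod 1591)
3^256 ≡ 9^2 = 81 ≡ 81 (mod 1591)
3^512 ≡ 81^2 = 6561 ≡ 197 (mod 1591)
3^1024 ≡ 197^2 = 38809 ≡ 625 (mod 1591)
1590 = 1024 + 512 + 32 + 16 + 4 + 2 in binary powers of 2.
So 3^1590 ≡ 625 · 197 · 830 · 625 · 81 · 9 ≡ 322 (mod 1591).
Since 322 ≠ 1, base 3 is a Fermat witness: 1591 is composite.

322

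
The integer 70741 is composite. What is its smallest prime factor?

11

70741 is odd.
Digit sum 19, not divisible by 3.
Ends in 1: not divisible by 5.
7: 70741 = 7·10105 + 6
11: 70741 = 11·6431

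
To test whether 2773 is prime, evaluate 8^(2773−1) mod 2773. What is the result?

1941

8^1 ≡ 8 (mod 2773)
8^2 ≡ 8^2 = 64 ≡ 64 (mod 2773)
8^4 ≡ 64^2 = 4096 ≡ 1323 (mod 2773)
8^8 ≡ 1323^2 = 1750329 ≡ 566 (mod 2773)
8^16 ≡ 566^2 = 320356 ≡ 1461 (mod 2773)
8^32 ≡ 1461^2 = 2134521 ≡ 2084 (mod 2773)
8^64 ≡ 2084^2 = 4343056 ≡ 538 (mod 2773)
8^128 ≡ 538^2 = 289444 ≡ 1052 (mod 2773)
8^256 ≡ 1052^2 = 1106704 ≡ 277 (mod 2773)
8^512 ≡ 277^2 = 76729 ≡ 1858 (mod 2773)
8^1024 ≡ 1858^2 = 3452164 ≡ 2552 (mod 2773)
8^2048 ≡ 2552^2 = 6512704 ≡ 1700 (mod 2773)
2772 = 2048 + 512 + 128 + 64 + 16 + 4 in binary powers of 2.
So 8^2772 ≡ 1700 · 1858 · 1052 · 538 · 1461 · 1323 ≡ 1941 (mod 2773).
Since 1941 ≠ 1, base 8 is a Fermat witness: 2773 is composite.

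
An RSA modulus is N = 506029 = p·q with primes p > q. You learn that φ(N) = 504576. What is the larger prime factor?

877

φ(n) = (p−1)(q−1) = n − (p+q) + 1, so p + q = 506029 − 504576 + 1 = 1454.
p and q are the roots of t² − 1454t + 506029 = 0.
Discriminant: 1454² − 4·506029 = 2114116 − 2024116 = 90000; √90000 = 300.
q = (1454 − 300)/2 = 577, p = (1454 + 300)/2 = 877.
Check: 577 · 877 = 506029.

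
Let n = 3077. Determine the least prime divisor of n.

17

3077 is odd.
Digit sum 17, not divisible by 3.
Ends in 7: not divisible by 5.
7: 3077 = 7·439 + 4
11: 3077 = 11·279 + 8
13: 3077 = 13·236 + 9
17: 3077 = 17·181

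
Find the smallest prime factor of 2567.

17

2567 is odd.
Digit sum 20, not divisible by 3.
Ends in 7: not divisible by 5.
7: 2567 = 7·366 + 5
11: 2567 = 11·233 + 4
13: 2567 = 13·197 + 6
17: 2567 = 17·151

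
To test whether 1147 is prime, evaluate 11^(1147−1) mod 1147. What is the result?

593

11^1 ≡ 11 (mod 1147)
11^2 ≡ 11^2 = 121 ≡ 121 (mod 1147)
11^4 ≡ 121^2 = 14641 ≡ 877 (mod 1147)
11^8 ≡ 877^2 = 769129 ≡ 639 (mod 1147)
11^16 ≡ 639^2 = 408321 ≡ 1136 (mod 1147)
11^32 ≡ 1136^2 = 1290496 ≡ 121 (mod 1147)
11^64 ≡ 121^2 = 14641 ≡ 877 (mod 1147)
11^128 ≡ 877^2 = 769129 ≡ 639 (mod 1147)
11^256 ≡ 639^2 = 408321 ≡ 1136 (mod 1147)
11^512 ≡ 1136^2 = 1290496 ≡ 121 (mod 1147)
11^1024 ≡ 121^2 = 14641 ≡ 877 (mod 1147)
1146 = 1024 + 64 + 32 + 16 + 8 + 2 in binary powers of 2.
So 11^1146 ≡ 877 · 877 · 121 · 1136 · 639 · 121 ≡ 593 (mod 1147).
Since 593 ≠ 1, base 11 is a Fermat witness: 1147 is composite.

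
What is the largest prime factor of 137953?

137953 = 29 · 4757
4757 = 67 · 71
71 is prime.
So 137953 = 29 · 67 · 71; the largest prime factor is 71.

71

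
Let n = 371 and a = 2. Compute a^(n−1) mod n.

170

2^1 ≡ 2 (mod 371)
2^2 ≡ 2^2 = 4 ≡ 4 (mod 371)
2^4 ≡ 4^2 = 16 ≡ 16 (mod 371)
2^8 ≡ 16^2 = 256 ≡ 256 (mod 371)
2^16 ≡ 256^2 = 65536 ≡ 240 (mod 371)
2^32 ≡ 240^2 = 57600 ≡ 95 (mod 371)
2^64 ≡ 95^2 = 9025 ≡ 121 (mod 371)
2^128 ≡ 121^2 = 14641 ≡ 172 (mod 371)
2^256 ≡ 172^2 = 29584 ≡ 275 (mod 371)
370 = 256 + 64 + 32 + 16 + 2 in binary powers of 2.
So 2^370 ≡ 275 · 121 · 95 · 240 · 4 ≡ 170 (mod 371).
Since 170 ≠ 1, base 2 is a Fermat witness: 371 is composite.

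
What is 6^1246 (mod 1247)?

436

6^1 ≡ 6 (mod 1247)
6^2 ≡ 6^2 = 36 ≡ 36 (mod 1247)
6^4 ≡ 36^2 = 1296 ≡ 49 (mod 1247)
6^8 ≡ 49^2 = 2401 ≡ 1154 (mod 1247)
6^16 ≡ 1154^2 = 1331716 ≡ 1167 (mod 1247)
6^32 ≡ 1167^2 = 1361889 ≡ 165 (mod 1247)
6^64 ≡ 165^2 = 27225 ≡ 1038 (mod 1247)
6^128 ≡ 1038^2 = 1077444 ≡ 36 (mod 1247)
6^256 ≡ 36^2 = 1296 ≡ 49 (mod 1247)
6^512 ≡ 49^2 = 2401 ≡ 1154 (mod 1247)
6^1024 ≡ 1154^2 = 1331716 ≡ 1167 (mod 1247)
1246 = 1024 + 128 + 64 + 16 + 8 + 4 + 2 in binary powers of 2.
So 6^1246 ≡ 1167 · 36 · 1038 · 1167 · 1154 · 49 · 36 ≡ 436 (mod 1247).
Since 436 ≠ 1, base 6 is a Fermat witness: 1247 is composite.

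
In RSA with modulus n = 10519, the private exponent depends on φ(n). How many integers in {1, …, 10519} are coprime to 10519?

10296

Factor: 10519 = 67 · 157.
φ(10519) = (67−1) · (157−1) = 66 · 156 = 10296.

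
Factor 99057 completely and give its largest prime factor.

89

99057 = 3 · 33019
33019 = 7 · 4717
4717 = 53 · 89
89 is prime.
So 99057 = 3 · 7 · 53 · 89; the largest prime factor is 89.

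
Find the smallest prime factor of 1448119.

53

1448119 is odd.
Digit sum 28, not divisible by 3.
Ends in 9: not divisible by 5.
7: 1448119 = 7·206874 + 1
11: 1448119 = 11·131647 + 2
13: 1448119 = 13·111393 + 10
17: 1448119 = 17·85183 + 8
19: 1448119 = 19·76216 + 15
23: 1448119 = 23·62961 + 16
29: 1448119 = 29·49935 + 4
31: 1448119 = 31·46713 + 16
37: 1448119 = 37·39138 + 13
41: 1448119 = 41·35319 + 40
43: 1448119 = 43·33677 + 8
47: 1448119 = 47·30811 + 2
53: 1448119 = 53·27323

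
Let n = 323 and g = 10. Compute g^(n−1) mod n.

10^1 ≡ 10 (mod 323)
10^2 ≡ 10^2 = 100 ≡ 100 (mod 323)
10^4 ≡ 100^2 = 10000 ≡ 310 (mod 323)
10^8 ≡ 310^2 = 96100 ≡ 169 (mod 323)
10^16 ≡ 169^2 = 28561 ≡ 137 (mod 323)
10^32 ≡ 137^2 = 18769 ≡ 35 (mod 323)
10^64 ≡ 35^2 = 1225 ≡ 256 (mod 323)
10^128 ≡ 256^2 = 65536 ≡ 290 (mod 323)
10^256 ≡ 290^2 = 84100 ≡ 120 (mod 323)
322 = 256 + 64 + 2 in binary powers of 2.
So 10^322 ≡ 120 · 256 · 100 ≡ 270 (mod 323).
Since 270 ≠ 1, base 10 is a Fermat witness: 323 is composite.

270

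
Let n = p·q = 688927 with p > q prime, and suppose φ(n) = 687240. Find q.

φ(n) = (p−1)(q−1) = n − (p+q) + 1, so p + q = 688927 − 687240 + 1 = 1688.
p and q are the roots of t² − 1688t + 688927 = 0.
Discriminant: 1688² − 4·688927 = 2849344 − 2755708 = 93636; √93636 = 306.
q = (1688 − 306)/2 = 691, p = (1688 + 306)/2 = 997.
Check: 691 · 997 = 688927.

691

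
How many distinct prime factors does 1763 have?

1763 = 41 · 43
1763 = 41 · 43, which has 2 distinct prime factors.

2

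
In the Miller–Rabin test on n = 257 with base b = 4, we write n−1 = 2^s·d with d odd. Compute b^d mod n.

257 − 1 = 256 = 2^8 · 1, so d = 1.
4^1 ≡ 4 (mod 257)
1 = 1 in binary powers of 2.
So 4^1 ≡ 4 ≡ 4 (mod 257).
Squaring chain: 4 → 16 → 256 → 1 → 1 → 1 → 1 → 1; reaches −1, so base 4 does not prove 257 composite.

4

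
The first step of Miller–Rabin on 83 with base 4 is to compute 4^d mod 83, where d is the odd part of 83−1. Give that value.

83 − 1 = 82 = 2^1 · 41, so d = 41.
4^1 ≡ 4 (mod 83)
4^2 ≡ 4^2 = 16 ≡ 16 (mod 83)
4^4 ≡ 16^2 = 256 ≡ 7 (mod 83)
4^8 ≡ 7^2 = 49 ≡ 49 (mod 83)
4^16 ≡ 49^2 = 2401 ≡ 77 (mod 83)
4^32 ≡ 77^2 = 5929 ≡ 36 (mod 83)
41 = 32 + 8 + 1 in binary powers of 2.
So 4^41 ≡ 36 · 49 · 4 ≡ 1 (mod 83).
Since 4^d ≡ 1 (mod 83), base 4 does not prove 83 composite.

1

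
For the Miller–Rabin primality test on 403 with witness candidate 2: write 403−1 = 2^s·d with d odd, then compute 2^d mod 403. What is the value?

403 − 1 = 402 = 2^1 · 201, so d = 201.
2^1 ≡ 2 (mod 403)
2^2 ≡ 2^2 = 4 ≡ 4 (mod 403)
2^4 ≡ 4^2 = 16 ≡ 16 (mod 403)
2^8 ≡ 16^2 = 256 ≡ 256 (mod 403)
2^16 ≡ 256^2 = 65536 ≡ 250 (mod 403)
2^32 ≡ 250^2 = 62500 ≡ 35 (mod 403)
2^64 ≡ 35^2 = 1225 ≡ 16 (mod 403)
2^128 ≡ 16^2 = 256 ≡ 256 (mod 403)
201 = 128 + 64 + 8 + 1 in binary powers of 2.
So 2^201 ≡ 256 · 16 · 256 · 2 ≡ 343 (mod 403).
Squaring chain: 343; never reaches −1, so base 2 is a Miller–Rabin witness that 403 is composite.

343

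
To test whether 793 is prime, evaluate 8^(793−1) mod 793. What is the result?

8^1 ≡ 8 (mod 793)
8^2 ≡ 8^2 = 64 ≡ 64 (mod 793)
8^4 ≡ 64^2 = 4096 ≡ 131 (mod 793)
8^8 ≡ 131^2 = 17161 ≡ 508 (mod 793)
8^16 ≡ 508^2 = 258064 ≡ 339 (mod 793)
8^32 ≡ 339^2 = 114921 ≡ 729 (mod 793)
8^64 ≡ 729^2 = 531441 ≡ 131 (mod 793)
8^128 ≡ 131^2 = 17161 ≡ 508 (mod 793)
8^256 ≡ 508^2 = 258064 ≡ 339 (mod 793)
8^512 ≡ 339^2 = 114921 ≡ 729 (mod 793)
792 = 512 + 256 + 16 + 8 in binary powers of 2.
So 8^792 ≡ 729 · 339 · 339 · 508 ≡ 729 (mod 793).
Since 729 ≠ 1, base 8 is a Fermat witness: 793 is composite.

729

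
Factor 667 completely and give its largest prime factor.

29

667 = 23 · 29
29 is prime.
So 667 = 23 · 29; the largest prime factor is 29.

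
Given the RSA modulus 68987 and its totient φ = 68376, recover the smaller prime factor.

φ(n) = (p−1)(q−1) = n − (p+q) + 1, so p + q = 68987 − 68376 + 1 = 612.
p and q are the roots of t² − 612t + 68987 = 0.
Discriminant: 612² − 4·68987 = 374544 − 275948 = 98596; √98596 = 314.
q = (612 − 314)/2 = 149, p = (612 + 314)/2 = 463.
Check: 149 · 463 = 68987.

149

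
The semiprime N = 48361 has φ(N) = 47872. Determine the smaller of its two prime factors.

137

φ(n) = (p−1)(q−1) = n − (p+q) + 1, so p + q = 48361 − 47872 + 1 = 490.
p and q are the roots of t² − 490t + 48361 = 0.
Discriminant: 490² − 4·48361 = 240100 − 193444 = 46656; √46656 = 216.
q = (490 − 216)/2 = 137, p = (490 + 216)/2 = 353.
Check: 137 · 353 = 48361.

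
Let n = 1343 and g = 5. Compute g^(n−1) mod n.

5^1 ≡ 5 (mod 1343)
5^2 ≡ 5^2 = 25 ≡ 25 (mod 1343)
5^4 ≡ 25^2 = 625 ≡ 625 (mod 1343)
5^8 ≡ 625^2 = 390625 ≡ 1155 (mod 1343)
5^16 ≡ 1155^2 = 1334025 ≡ 426 (mod 1343)
5^32 ≡ 426^2 = 181476 ≡ 171 (mod 1343)
5^64 ≡ 171^2 = 29241 ≡ 1038 (mod 1343)
5^128 ≡ 1038^2 = 1077444 ≡ 358 (mod 1343)
5^256 ≡ 358^2 = 128164 ≡ 579 (mod 1343)
5^512 ≡ 579^2 = 335241 ≡ 834 (mod 1343)
5^1024 ≡ 834^2 = 695556 ≡ 1225 (mod 1343)
1342 = 1024 + 256 + 32 + 16 + 8 + 4 + 2 in binary powers of 2.
So 5^1342 ≡ 1225 · 579 · 171 · 426 · 1155 · 625 · 25 ≡ 1137 (mod 1343).
Since 1137 ≠ 1, base 5 is a Fermat witness: 1343 is composite.

1137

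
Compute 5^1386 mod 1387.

1122

5^1 ≡ 5 (mod 1387)
5^2 ≡ 5^2 = 25 ≡ 25 (mod 1387)
5^4 ≡ 25^2 = 625 ≡ 625 (mod 1387)
5^8 ≡ 625^2 = 390625 ≡ 878 (mod 1387)
5^16 ≡ 878^2 = 770884 ≡ 1099 (mod 1387)
5^32 ≡ 1099^2 = 1207801 ≡ 1111 (mod 1387)
5^64 ≡ 1111^2 = 1234321 ≡ 1278 (mod 1387)
5^128 ≡ 1278^2 = 1633284 ≡ 785 (mod 1387)
5^256 ≡ 785^2 = 616225 ≡ 397 (mod 1387)
5^512 ≡ 397^2 = 157609 ≡ 878 (mod 1387)
5^1024 ≡ 878^2 = 770884 ≡ 1099 (mod 1387)
1386 = 1024 + 256 + 64 + 32 + 8 + 2 in binary powers of 2.
So 5^1386 ≡ 1099 · 397 · 1278 · 1111 · 878 · 25 ≡ 1122 (mod 1387).
Since 1122 ≠ 1, base 5 is a Fermat witness: 1387 is composite.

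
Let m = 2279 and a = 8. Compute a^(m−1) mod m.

8^1 ≡ 8 (mod 2279)
8^2 ≡ 8^2 = 64 ≡ 64 (mod 2279)
8^4 ≡ 64^2 = 4096 ≡ 1817 (mod 2279)
8^8 ≡ 1817^2 = 3301489 ≡ 1497 (mod 2279)
8^16 ≡ 1497^2 = 2241009 ≡ 752 (mod 2279)
8^32 ≡ 752^2 = 565504 ≡ 312 (mod 2279)
8^64 ≡ 312^2 = 97344 ≡ 1626 (mod 2279)
8^128 ≡ 1626^2 = 2643876 ≡ 236 (mod 2279)
8^256 ≡ 236^2 = 55696 ≡ 1000 (mod 2279)
8^512 ≡ 1000^2 = 1000000 ≡ 1798 (mod 2279)
8^1024 ≡ 1798^2 = 3232804 ≡ 1182 (mod 2279)
8^2048 ≡ 1182^2 = 1397124 ≡ 97 (mod 2279)
2278 = 2048 + 128 + 64 + 32 + 4 + 2 in binary powers of 2.
So 8^2278 ≡ 97 · 236 · 1626 · 312 · 1817 · 64 ≡ 520 (mod 2279).
Since 520 ≠ 1, base 8 is a Fermat witness: 2279 is composite.

520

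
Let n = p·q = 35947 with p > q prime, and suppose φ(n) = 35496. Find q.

φ(n) = (p−1)(q−1) = n − (p+q) + 1, so p + q = 35947 − 35496 + 1 = 452.
p and q are the roots of t² − 452t + 35947 = 0.
Discriminant: 452² − 4·35947 = 204304 − 143788 = 60516; √60516 = 246.
q = (452 − 246)/2 = 103, p = (452 + 246)/2 = 349.
Check: 103 · 349 = 35947.

103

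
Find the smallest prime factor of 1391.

1391 is odd.
Digit sum 14, not divisible by 3.
Ends in 1: not divisible by 5.
7: 1391 = 7·198 + 5
11: 1391 = 11·126 + 5
13: 1391 = 13·107

13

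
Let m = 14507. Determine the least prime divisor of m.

14507 is odd.
Digit sum 17, not divisible by 3.
Ends in 7: not divisible by 5.
7: 14507 = 7·2072 + 3
11: 14507 = 11·1318 + 9
13: 14507 = 13·1115 + 12
17: 14507 = 17·853 + 6
19: 14507 = 19·763 + 10
23: 14507 = 23·630 + 17
29: 14507 = 29·500 + 7
31: 14507 = 31·467 + 30
37: 14507 = 37·392 + 3
41: 14507 = 41·353 + 34
43: 14507 = 43·337 + 16
47: 14507 = 47·308 + 31
53: 14507 = 53·273 + 38
59: 14507 = 59·245 + 52
61: 14507 = 61·237 + 50
67: 14507 = 67·216 + 35
71: 14507 = 71·204 + 23
73: 14507 = 73·198 + 53
79: 14507 = 79·183 + 50
83: 14507 = 83·174 + 65
89: 14507 = 89·163

89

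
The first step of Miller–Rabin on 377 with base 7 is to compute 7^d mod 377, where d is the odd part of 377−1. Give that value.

132

377 − 1 = 376 = 2^3 · 47, so d = 47.
7^1 ≡ 7 (mod 377)
7^2 ≡ 7^2 = 49 ≡ 49 (mod 377)
7^4 ≡ 49^2 = 2401 ≡ 139 (mod 377)
7^8 ≡ 139^2 = 19321 ≡ 94 (mod 377)
7^16 ≡ 94^2 = 8836 ≡ 165 (mod 377)
7^32 ≡ 165^2 = 27225 ≡ 81 (mod 377)
47 = 32 + 8 + 4 + 2 + 1 in binary powers of 2.
So 7^47 ≡ 81 · 94 · 139 · 49 · 7 ≡ 132 (mod 377).
Squaring chain: 132 → 82 → 315; never reaches −1, so base 7 is a Miller–Rabin witness that 377 is composite.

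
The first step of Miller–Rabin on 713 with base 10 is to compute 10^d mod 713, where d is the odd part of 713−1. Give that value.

713 − 1 = 712 = 2^3 · 89, so d = 89.
10^1 ≡ 10 (mod 713)
10^2 ≡ 10^2 = 100 ≡ 100 (mod 713)
10^4 ≡ 100^2 = 10000 ≡ 18 (mod 713)
10^8 ≡ 18^2 = 324 ≡ 324 (mod 713)
10^16 ≡ 324^2 = 104976 ≡ 165 (mod 713)
10^32 ≡ 165^2 = 27225 ≡ 131 (mod 713)
10^64 ≡ 131^2 = 17161 ≡ 49 (mod 713)
89 = 64 + 16 + 8 + 1 in binary powers of 2.
So 10^89 ≡ 49 · 165 · 324 · 10 ≡ 493 (mod 713).
Squaring chain: 493 → 629 → 639; never reaches −1, so base 10 is a Miller–Rabin witness that 713 is composite.

493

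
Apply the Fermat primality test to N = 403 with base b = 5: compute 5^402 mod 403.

5^1 ≡ 5 (mod 403)
5^2 ≡ 5^2 = 25 ≡ 25 (mod 403)
5^4 ≡ 25^2 = 625 ≡ 222 (mod 403)
5^8 ≡ 222^2 = 49284 ≡ 118 (mod 403)
5^16 ≡ 118^2 = 13924 ≡ 222 (mod 403)
5^32 ≡ 222^2 = 49284 ≡ 118 (mod 403)
5^64 ≡ 118^2 = 13924 ≡ 222 (mod 403)
5^128 ≡ 222^2 = 49284 ≡ 118 (mod 403)
5^256 ≡ 118^2 = 13924 ≡ 222 (mod 403)
402 = 256 + 128 + 16 + 2 in binary powers of 2.
So 5^402 ≡ 222 · 118 · 222 · 25 ≡ 311 (mod 403).
Since 311 ≠ 1, base 5 is a Fermat witness: 403 is composite.

311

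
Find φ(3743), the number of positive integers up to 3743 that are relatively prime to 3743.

3528

Factor: 3743 = 19 · 197.
φ(3743) = (19−1) · (197−1) = 18 · 196 = 3528.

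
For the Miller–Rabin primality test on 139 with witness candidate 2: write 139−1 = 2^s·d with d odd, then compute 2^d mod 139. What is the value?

139 − 1 = 138 = 2^1 · 69, so d = 69.
2^1 ≡ 2 (mod 139)
2^2 ≡ 2^2 = 4 ≡ 4 (mod 139)
2^4 ≡ 4^2 = 16 ≡ 16 (mod 139)
2^8 ≡ 16^2 = 256 ≡ 117 (mod 139)
2^16 ≡ 117^2 = 13689 ≡ 67 (mod 139)
2^32 ≡ 67^2 = 4489 ≡ 41 (mod 139)
2^64 ≡ 41^2 = 1681 ≡ 13 (mod 139)
69 = 64 + 4 + 1 in binary powers of 2.
So 2^69 ≡ 13 · 16 · 2 ≡ 138 (mod 139).
Since 2^d ≡ 138 (mod 139), base 2 does not prove 139 composite.

138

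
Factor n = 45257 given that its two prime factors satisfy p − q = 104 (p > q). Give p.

Since p = q + 104, we have 45257 = q(q + 104), so q² + 104q − 45257 = 0.
Discriminant: 104² + 4·45257 = 10816 + 181028 = 191844; √191844 = 438.
q = (−104 + 438)/2 = 167, and p = q + 104 = 271.
Check: 167 · 271 = 45257.

271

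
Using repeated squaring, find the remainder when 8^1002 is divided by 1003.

812

8^1 ≡ 8 (mod 1003)
8^2 ≡ 8^2 = 64 ≡ 64 (mod 1003)
8^4 ≡ 64^2 = 4096 ≡ 84 (mod 1003)
8^8 ≡ 84^2 = 7056 ≡ 35 (mod 1003)
8^16 ≡ 35^2 = 1225 ≡ 222 (mod 1003)
8^32 ≡ 222^2 = 49284 ≡ 137 (mod 1003)
8^64 ≡ 137^2 = 18769 ≡ 715 (mod 1003)
8^128 ≡ 715^2 = 511225 ≡ 698 (mod 1003)
8^256 ≡ 698^2 = 487204 ≡ 749 (mod 1003)
8^512 ≡ 749^2 = 561001 ≡ 324 (mod 1003)
1002 = 512 + 256 + 128 + 64 + 32 + 8 + 2 in binary powers of 2.
So 8^1002 ≡ 324 · 749 · 698 · 715 · 137 · 35 · 64 ≡ 812 (mod 1003).
Since 812 ≠ 1, base 8 is a Fermat witness: 1003 is composite.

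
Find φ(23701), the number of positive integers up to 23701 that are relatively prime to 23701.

Factor: 23701 = 137 · 173.
φ(23701) = (137−1) · (173−1) = 136 · 172 = 23392.

23392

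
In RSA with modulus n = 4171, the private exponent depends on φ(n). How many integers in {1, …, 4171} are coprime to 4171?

Factor: 4171 = 43 · 97.
φ(4171) = (43−1) · (97−1) = 42 · 96 = 4032.

4032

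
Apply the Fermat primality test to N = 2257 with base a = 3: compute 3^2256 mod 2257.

729

3^1 ≡ 3 (mod 2257)
3^2 ≡ 3^2 = 9 ≡ 9 (mod 2257)
3^4 ≡ 9^2 = 81 ≡ 81 (mod 2257)
3^8 ≡ 81^2 = 6561 ≡ 2047 (mod 2257)
3^16 ≡ 2047^2 = 4190209 ≡ 1217 (mod 2257)
3^32 ≡ 1217^2 = 1481089 ≡ 497 (mod 2257)
3^64 ≡ 497^2 = 247009 ≡ 996 (mod 2257)
3^128 ≡ 996^2 = 992016 ≡ 1193 (mod 2257)
3^256 ≡ 1193^2 = 1423249 ≡ 1339 (mod 2257)
3^512 ≡ 1339^2 = 1792921 ≡ 863 (mod 2257)
3^1024 ≡ 863^2 = 744769 ≡ 2216 (mod 2257)
3^2048 ≡ 2216^2 = 4910656 ≡ 1681 (mod 2257)
2256 = 2048 + 128 + 64 + 16 in binary powers of 2.
So 3^2256 ≡ 1681 · 1193 · 996 · 1217 ≡ 729 (mod 2257).
Since 729 ≠ 1, base 3 is a Fermat witness: 2257 is composite.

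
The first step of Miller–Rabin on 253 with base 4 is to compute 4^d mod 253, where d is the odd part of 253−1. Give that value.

9

253 − 1 = 252 = 2^2 · 63, so d = 63.
4^1 ≡ 4 (mod 253)
4^2 ≡ 4^2 = 16 ≡ 16 (mod 253)
4^4 ≡ 16^2 = 256 ≡ 3 (mod 253)
4^8 ≡ 3^2 = 9 ≡ 9 (mod 253)
4^16 ≡ 9^2 = 81 ≡ 81 (mod 253)
4^32 ≡ 81^2 = 6561 ≡ 236 (mod 253)
63 = 32 + 16 + 8 + 4 + 2 + 1 in binary powers of 2.
So 4^63 ≡ 236 · 81 · 9 · 3 · 16 · 4 ≡ 9 (mod 253).
Squaring chain: 9 → 81; never reaches −1, so base 4 is a Miller–Rabin witness that 253 is composite.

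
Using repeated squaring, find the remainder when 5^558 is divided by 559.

428

5^1 ≡ 5 (mod 559)
5^2 ≡ 5^2 = 25 ≡ 25 (mod 559)
5^4 ≡ 25^2 = 625 ≡ 66 (mod 559)
5^8 ≡ 66^2 = 4356 ≡ 443 (mod 559)
5^16 ≡ 443^2 = 196249 ≡ 40 (mod 559)
5^32 ≡ 40^2 = 1600 ≡ 482 (mod 559)
5^64 ≡ 482^2 = 232324 ≡ 339 (mod 559)
5^128 ≡ 339^2 = 114921 ≡ 326 (mod 559)
5^256 ≡ 326^2 = 106276 ≡ 66 (mod 559)
5^512 ≡ 66^2 = 4356 ≡ 443 (mod 559)
558 = 512 + 32 + 8 + 4 + 2 in binary powers of 2.
So 5^558 ≡ 443 · 482 · 443 · 66 · 25 ≡ 428 (mod 559).
Since 428 ≠ 1, base 5 is a Fermat witness: 559 is composite.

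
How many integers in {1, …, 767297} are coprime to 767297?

Factor: 767297 = 71 · 101 · 107.
φ(767297) = (71−1) · (101−1) · (107−1) = 70 · 100 · 106 = 742000.

742000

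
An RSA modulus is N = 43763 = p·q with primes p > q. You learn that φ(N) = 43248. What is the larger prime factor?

409

φ(n) = (p−1)(q−1) = n − (p+q) + 1, so p + q = 43763 − 43248 + 1 = 516.
p and q are the roots of t² − 516t + 43763 = 0.
Discriminant: 516² − 4·43763 = 266256 − 175052 = 91204; √91204 = 302.
q = (516 − 302)/2 = 107, p = (516 + 302)/2 = 409.
Check: 107 · 409 = 43763.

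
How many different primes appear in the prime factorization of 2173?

2173 = 41 · 53
2173 = 41 · 53, which has 2 distinct prime factors.

2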